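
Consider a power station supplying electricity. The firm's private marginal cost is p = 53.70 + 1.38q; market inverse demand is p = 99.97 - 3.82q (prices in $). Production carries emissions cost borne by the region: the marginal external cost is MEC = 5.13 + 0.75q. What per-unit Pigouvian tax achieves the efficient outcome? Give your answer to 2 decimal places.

Social marginal cost = private MC + MEC = 58.83 + 2.13q.
Set SMC = demand: 58.83 + 2.13q = 99.97 - 3.82q → q* = 6.9143.
The Pigouvian tax equals MEC at q*: 5.13 + 0.75×6.9143 = 10.3157.

tax = $10.32 per unit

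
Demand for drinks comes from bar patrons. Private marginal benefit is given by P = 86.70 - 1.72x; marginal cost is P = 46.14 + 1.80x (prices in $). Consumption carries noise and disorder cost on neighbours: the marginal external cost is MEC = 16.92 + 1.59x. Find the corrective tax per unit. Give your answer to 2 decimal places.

Social marginal benefit = demand − MEC = 69.78 - 3.31x.
Set SMB = MC: 69.78 - 3.31x = 46.14 + 1.80x → x* = 4.6262.
The Pigouvian tax equals MEC at x*: 16.92 + 1.59×4.6262 = 24.2757.

tax = $24.28 per unit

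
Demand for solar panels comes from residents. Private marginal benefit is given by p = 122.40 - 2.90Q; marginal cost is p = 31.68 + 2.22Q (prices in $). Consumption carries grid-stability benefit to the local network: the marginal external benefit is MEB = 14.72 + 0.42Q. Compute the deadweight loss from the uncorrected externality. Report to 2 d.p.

DWL = $52.25

Market equilibrium (private): 31.68 + 2.22Q = 122.40 - 2.90Q → Q_m = 17.7188.
Social marginal benefit = demand + MEB = 137.12 - 2.48Q.
Set SMB = MC: 137.12 - 2.48Q = 31.68 + 2.22Q → Q* = 22.4340.
Between Q* and Q_m the wedge SMB − MC runs linearly from 0 to MEB(Q_m), so the loss is a triangle.
DWL = ½ × 4.7152 × 22.1619 = 52.2489.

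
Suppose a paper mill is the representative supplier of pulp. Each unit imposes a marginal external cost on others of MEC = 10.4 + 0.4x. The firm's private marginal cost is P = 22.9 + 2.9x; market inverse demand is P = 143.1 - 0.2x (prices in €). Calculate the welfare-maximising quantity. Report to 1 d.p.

x* = 31.4

Social marginal cost = private MC + MEC = 33.3 + 3.3x.
Set SMC = demand: 33.3 + 3.3x = 143.1 - 0.2x → x* = 31.3714.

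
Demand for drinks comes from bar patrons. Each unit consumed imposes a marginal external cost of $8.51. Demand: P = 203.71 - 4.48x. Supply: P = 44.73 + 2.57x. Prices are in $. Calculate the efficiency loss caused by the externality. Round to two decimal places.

DWL = $5.14

Market equilibrium (private): 44.73 + 2.57x = 203.71 - 4.48x → x_m = 22.5504.
Social marginal benefit = demand − MEC = 195.20 - 4.48x.
Set SMB = MC: 195.20 - 4.48x = 44.73 + 2.57x → x* = 21.3433.
Between x* and x_m the wedge MC − SMB runs linearly from 0 to MEC(x_m), so the loss is a triangle.
DWL = ½ × 1.2071 × 8.5100 = 5.1362.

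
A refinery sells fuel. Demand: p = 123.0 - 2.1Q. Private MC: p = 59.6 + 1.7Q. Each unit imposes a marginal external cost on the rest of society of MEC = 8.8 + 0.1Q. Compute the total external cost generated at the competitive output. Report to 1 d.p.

Market equilibrium (private): 59.6 + 1.7Q = 123.0 - 2.1Q → Q_m = 16.6842.
Total external cost = ∫₀^{Q_m} (8.8 + 0.1Q) dQ = 8.8×16.6842 + ½×0.1×16.6842² = 160.7391.

160.7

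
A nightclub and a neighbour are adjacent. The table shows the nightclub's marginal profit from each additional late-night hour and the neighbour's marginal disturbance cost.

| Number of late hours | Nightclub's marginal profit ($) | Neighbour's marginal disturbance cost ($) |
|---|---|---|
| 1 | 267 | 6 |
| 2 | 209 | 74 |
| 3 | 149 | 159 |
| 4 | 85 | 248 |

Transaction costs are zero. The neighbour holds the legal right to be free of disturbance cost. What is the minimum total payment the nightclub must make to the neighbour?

Efficient level: marginal profit ≥ marginal disturbance cost through level 2, so k* = 2.
With the neighbour holding the right, the nightclub must at least compensate total damage at k*: 6 + 74 = 80.

$80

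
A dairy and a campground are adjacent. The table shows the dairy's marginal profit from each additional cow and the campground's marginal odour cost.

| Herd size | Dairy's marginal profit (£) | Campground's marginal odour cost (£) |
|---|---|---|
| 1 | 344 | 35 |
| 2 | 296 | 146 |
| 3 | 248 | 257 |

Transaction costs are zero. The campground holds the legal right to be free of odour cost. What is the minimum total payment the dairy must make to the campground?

£181

Efficient level: marginal profit ≥ marginal odour cost through level 2, so k* = 2.
With the campground holding the right, the dairy must at least compensate total damage at k*: 35 + 146 = 181.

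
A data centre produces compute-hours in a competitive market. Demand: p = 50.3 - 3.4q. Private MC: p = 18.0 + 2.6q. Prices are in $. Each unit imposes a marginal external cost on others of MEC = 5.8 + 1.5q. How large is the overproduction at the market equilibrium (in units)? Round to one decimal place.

1.9 units

Market equilibrium (private): 18.0 + 2.6q = 50.3 - 3.4q → q_m = 5.3833.
Social marginal cost = private MC + MEC = 23.8 + 4.1q.
Set SMC = demand: 23.8 + 4.1q = 50.3 - 3.4q → q* = 3.5333.
Gap = |5.3833 − 3.5333| = 1.8500.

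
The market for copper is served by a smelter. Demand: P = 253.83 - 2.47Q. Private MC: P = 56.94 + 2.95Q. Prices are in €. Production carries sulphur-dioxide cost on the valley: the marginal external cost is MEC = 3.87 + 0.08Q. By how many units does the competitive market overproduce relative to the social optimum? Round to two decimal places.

1.23 units

Market equilibrium (private): 56.94 + 2.95Q = 253.83 - 2.47Q → Q_m = 36.3266.
Social marginal cost = private MC + MEC = 60.81 + 3.03Q.
Set SMC = demand: 60.81 + 3.03Q = 253.83 - 2.47Q → Q* = 35.0945.
Gap = |36.3266 − 35.0945| = 1.2321.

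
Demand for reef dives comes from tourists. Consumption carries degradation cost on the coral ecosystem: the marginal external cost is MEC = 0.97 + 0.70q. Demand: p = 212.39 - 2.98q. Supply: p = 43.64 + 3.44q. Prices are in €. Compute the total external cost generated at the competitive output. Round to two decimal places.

€267.31

Market equilibrium (private): 43.64 + 3.44q = 212.39 - 2.98q → q_m = 26.2850.
Total external cost = ∫₀^{q_m} (0.97 + 0.70q) dq = 0.97×26.2850 + ½×0.70×26.2850² = 267.3119.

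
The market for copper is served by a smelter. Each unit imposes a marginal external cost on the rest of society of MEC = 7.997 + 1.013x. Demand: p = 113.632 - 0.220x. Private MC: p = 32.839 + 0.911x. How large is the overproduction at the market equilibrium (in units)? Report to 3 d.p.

Market equilibrium (private): 32.839 + 0.911x = 113.632 - 0.220x → x_m = 71.4350.
Social marginal cost = private MC + MEC = 40.836 + 1.924x.
Set SMC = demand: 40.836 + 1.924x = 113.632 - 0.220x → x* = 33.9534.
Gap = |71.4350 − 33.9534| = 37.4816.

37.482 units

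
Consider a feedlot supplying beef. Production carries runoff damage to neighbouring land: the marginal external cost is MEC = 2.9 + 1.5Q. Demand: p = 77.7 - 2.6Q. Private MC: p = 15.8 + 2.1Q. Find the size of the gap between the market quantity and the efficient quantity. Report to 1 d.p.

Market equilibrium (private): 15.8 + 2.1Q = 77.7 - 2.6Q → Q_m = 13.1702.
Social marginal cost = private MC + MEC = 18.7 + 3.6Q.
Set SMC = demand: 18.7 + 3.6Q = 77.7 - 2.6Q → Q* = 9.5161.
Gap = |13.1702 − 9.5161| = 3.6541.

3.7 units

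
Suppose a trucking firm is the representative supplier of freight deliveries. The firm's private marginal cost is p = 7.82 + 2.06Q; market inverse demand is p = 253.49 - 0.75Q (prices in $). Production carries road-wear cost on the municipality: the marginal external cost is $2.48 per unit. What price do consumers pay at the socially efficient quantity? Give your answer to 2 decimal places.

P = $188.58

Social marginal cost = private MC + MEC = 10.30 + 2.06Q.
Set SMC = demand: 10.30 + 2.06Q = 253.49 - 0.75Q → Q* = 86.5445.
Consumer price on the demand curve at Q*: 253.49 − 0.75×86.5445 = 188.5816.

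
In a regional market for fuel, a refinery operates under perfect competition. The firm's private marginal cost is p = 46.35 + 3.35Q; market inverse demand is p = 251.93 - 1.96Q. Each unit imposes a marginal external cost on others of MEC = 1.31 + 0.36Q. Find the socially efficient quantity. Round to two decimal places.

Social marginal cost = private MC + MEC = 47.66 + 3.71Q.
Set SMC = demand: 47.66 + 3.71Q = 251.93 - 1.96Q → Q* = 36.0265.

Q* = 36.03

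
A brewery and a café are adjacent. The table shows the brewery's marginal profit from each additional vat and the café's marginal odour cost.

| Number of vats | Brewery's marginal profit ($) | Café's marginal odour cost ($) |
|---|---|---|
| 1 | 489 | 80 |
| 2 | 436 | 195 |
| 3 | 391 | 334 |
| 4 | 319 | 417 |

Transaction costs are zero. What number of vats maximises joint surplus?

Bargaining reaches the level where marginal profit last exceeds marginal odour cost.
That holds through level 3 (391 ≥ 334) but not at 4 (319 < 417).

3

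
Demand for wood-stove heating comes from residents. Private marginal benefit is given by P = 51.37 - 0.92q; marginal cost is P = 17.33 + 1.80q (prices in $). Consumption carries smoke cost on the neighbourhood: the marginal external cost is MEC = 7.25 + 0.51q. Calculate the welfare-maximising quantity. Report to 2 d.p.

q* = 8.29

Social marginal benefit = demand − MEC = 44.12 - 1.43q.
Set SMB = MC: 44.12 - 1.43q = 17.33 + 1.80q → q* = 8.2941.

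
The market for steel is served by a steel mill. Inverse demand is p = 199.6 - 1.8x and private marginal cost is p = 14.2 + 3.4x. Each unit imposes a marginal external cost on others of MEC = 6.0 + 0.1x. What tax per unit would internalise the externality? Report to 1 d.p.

Social marginal cost = private MC + MEC = 20.2 + 3.5x.
Set SMC = demand: 20.2 + 3.5x = 199.6 - 1.8x → x* = 33.8491.
The Pigouvian tax equals MEC at x*: 6.0 + 0.1×33.8491 = 9.3849.

tax = 9.4 per unit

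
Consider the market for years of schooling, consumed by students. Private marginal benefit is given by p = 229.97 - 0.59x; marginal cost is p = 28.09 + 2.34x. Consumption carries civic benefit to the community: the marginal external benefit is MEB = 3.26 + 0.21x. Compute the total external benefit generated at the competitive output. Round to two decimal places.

Market equilibrium (private): 28.09 + 2.34x = 229.97 - 0.59x → x_m = 68.9010.
Total external benefit = ∫₀^{x_m} (3.26 + 0.21x) dx = 3.26×68.9010 + ½×0.21×68.9010² = 723.0888.

723.09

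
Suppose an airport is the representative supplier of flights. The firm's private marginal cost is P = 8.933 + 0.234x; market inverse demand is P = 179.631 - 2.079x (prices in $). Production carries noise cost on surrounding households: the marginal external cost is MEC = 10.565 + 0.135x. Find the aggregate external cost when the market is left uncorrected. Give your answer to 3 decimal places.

$1147.319

Market equilibrium (private): 8.933 + 0.234x = 179.631 - 2.079x → x_m = 73.7994.
Total external cost = ∫₀^{x_m} (10.565 + 0.135x) dx = 10.565×73.7994 + ½×0.135×73.7994² = 1147.3194.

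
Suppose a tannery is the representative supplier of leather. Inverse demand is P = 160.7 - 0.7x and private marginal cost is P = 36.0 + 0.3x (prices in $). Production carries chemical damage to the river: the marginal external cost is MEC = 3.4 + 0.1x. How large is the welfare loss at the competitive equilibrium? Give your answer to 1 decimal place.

DWL = $114.5

Market equilibrium (private): 36.0 + 0.3x = 160.7 - 0.7x → x_m = 124.7000.
Social marginal cost = private MC + MEC = 39.4 + 0.4x.
Set SMC = demand: 39.4 + 0.4x = 160.7 - 0.7x → x* = 110.2727.
The loss is the area between SMC and demand from x* to x_m; with linear curves that's a triangle of height MEC(x_m).
DWL = ½ × 14.4273 × 15.8700 = 114.4806.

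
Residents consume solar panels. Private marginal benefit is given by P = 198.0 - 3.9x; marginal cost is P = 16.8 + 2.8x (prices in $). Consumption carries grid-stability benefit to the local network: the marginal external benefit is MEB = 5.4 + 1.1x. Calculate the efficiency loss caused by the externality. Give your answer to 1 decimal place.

DWL = $110.3

Market equilibrium (private): 16.8 + 2.8x = 198.0 - 3.9x → x_m = 27.0448.
Social marginal benefit = demand + MEB = 203.4 - 2.8x.
Set SMB = MC: 203.4 - 2.8x = 16.8 + 2.8x → x* = 33.3214.
The loss is the area between SMB and MC from x* to x_m; with linear curves that's a triangle of height MEB(x_m).
DWL = ½ × 6.2766 × 35.1493 = 110.3090.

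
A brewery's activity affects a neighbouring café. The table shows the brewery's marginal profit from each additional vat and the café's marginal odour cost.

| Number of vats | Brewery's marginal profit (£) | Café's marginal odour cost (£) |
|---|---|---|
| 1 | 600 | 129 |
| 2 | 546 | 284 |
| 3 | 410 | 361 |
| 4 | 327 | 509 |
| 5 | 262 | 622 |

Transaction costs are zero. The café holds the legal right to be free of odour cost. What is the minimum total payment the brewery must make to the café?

£774

Efficient level: marginal profit ≥ marginal odour cost through level 3, so k* = 3.
With the café holding the right, the brewery must at least compensate total damage at k*: 129 + 284 + 361 = 774.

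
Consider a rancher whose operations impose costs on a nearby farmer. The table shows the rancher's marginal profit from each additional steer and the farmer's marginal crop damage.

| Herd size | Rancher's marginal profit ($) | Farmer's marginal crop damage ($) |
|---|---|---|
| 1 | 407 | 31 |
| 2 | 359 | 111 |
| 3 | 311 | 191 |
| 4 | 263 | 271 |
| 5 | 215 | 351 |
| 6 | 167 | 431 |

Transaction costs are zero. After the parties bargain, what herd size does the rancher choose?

Bargaining reaches the level where marginal profit last exceeds marginal crop damage.
That holds through level 3 (311 ≥ 191) but not at 4 (263 < 271).

3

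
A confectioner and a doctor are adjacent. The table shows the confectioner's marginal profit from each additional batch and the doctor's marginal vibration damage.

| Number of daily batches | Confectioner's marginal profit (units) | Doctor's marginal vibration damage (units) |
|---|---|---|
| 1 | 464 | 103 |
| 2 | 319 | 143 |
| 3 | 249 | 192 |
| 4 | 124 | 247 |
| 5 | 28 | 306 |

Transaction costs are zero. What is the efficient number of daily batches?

Bargaining reaches the level where marginal profit last exceeds marginal vibration damage.
That holds through level 3 (249 ≥ 192) but not at 4 (124 < 247).

3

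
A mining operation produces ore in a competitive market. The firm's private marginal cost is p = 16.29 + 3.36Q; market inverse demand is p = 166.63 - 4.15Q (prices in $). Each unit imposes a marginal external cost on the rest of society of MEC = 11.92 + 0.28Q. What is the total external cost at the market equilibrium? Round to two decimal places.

Market equilibrium (private): 16.29 + 3.36Q = 166.63 - 4.15Q → Q_m = 20.0186.
Total external cost = ∫₀^{Q_m} (11.92 + 0.28Q) dQ = 11.92×20.0186 + ½×0.28×20.0186² = 294.7259.

$294.73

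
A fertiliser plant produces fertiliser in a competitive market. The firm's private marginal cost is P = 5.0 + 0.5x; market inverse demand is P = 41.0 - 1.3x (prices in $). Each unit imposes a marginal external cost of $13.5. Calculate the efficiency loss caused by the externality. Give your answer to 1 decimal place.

DWL = $50.6

Market equilibrium (private): 5.0 + 0.5x = 41.0 - 1.3x → x_m = 20.0000.
Social marginal cost = private MC + MEC = 18.5 + 0.5x.
Set SMC = demand: 18.5 + 0.5x = 41.0 - 1.3x → x* = 12.5000.
Height of the DWL triangle at x_m is SMC(x_m) − demand(x_m) = MEC(x_m) = 13.5000.
DWL = ½ × 7.5000 × 13.5000 = 50.6250.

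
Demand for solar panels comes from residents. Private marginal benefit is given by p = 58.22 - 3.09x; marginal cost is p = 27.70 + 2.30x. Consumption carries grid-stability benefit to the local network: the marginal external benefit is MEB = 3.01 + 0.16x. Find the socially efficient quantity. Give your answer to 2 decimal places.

x* = 6.41

Social marginal benefit = demand + MEB = 61.23 - 2.93x.
Set SMB = MC: 61.23 - 2.93x = 27.70 + 2.30x → x* = 6.4111.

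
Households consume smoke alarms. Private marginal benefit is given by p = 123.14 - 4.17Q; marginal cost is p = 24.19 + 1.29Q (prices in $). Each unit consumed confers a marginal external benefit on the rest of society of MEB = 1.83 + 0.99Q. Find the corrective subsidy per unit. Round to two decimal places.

Social marginal benefit = demand + MEB = 124.97 - 3.18Q.
Set SMB = MC: 124.97 - 3.18Q = 24.19 + 1.29Q → Q* = 22.5459.
The Pigouvian subsidy equals MEB at Q*: 1.83 + 0.99×22.5459 = 24.1504.

subsidy = $24.15 per unit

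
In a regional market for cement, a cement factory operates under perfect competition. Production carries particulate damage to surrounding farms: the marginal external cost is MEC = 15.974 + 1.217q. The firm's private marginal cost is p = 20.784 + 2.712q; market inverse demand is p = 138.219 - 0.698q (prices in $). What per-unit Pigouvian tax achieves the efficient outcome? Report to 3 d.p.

tax = $42.660 per unit

Social marginal cost = private MC + MEC = 36.758 + 3.929q.
Set SMC = demand: 36.758 + 3.929q = 138.219 - 0.698q → q* = 21.9280.
The Pigouvian tax equals MEC at q*: 15.974 + 1.217×21.9280 = 42.6604.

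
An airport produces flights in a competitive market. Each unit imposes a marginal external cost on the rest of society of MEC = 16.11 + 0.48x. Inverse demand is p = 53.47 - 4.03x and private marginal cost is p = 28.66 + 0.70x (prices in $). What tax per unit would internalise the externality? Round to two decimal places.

tax = $16.91 per unit

Social marginal cost = private MC + MEC = 44.77 + 1.18x.
Set SMC = demand: 44.77 + 1.18x = 53.47 - 4.03x → x* = 1.6699.
The Pigouvian tax equals MEC at x*: 16.11 + 0.48×1.6699 = 16.9116.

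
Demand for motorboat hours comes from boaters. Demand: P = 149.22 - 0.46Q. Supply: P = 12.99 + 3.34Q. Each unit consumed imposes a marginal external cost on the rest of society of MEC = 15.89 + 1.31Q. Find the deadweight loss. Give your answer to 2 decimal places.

Market equilibrium (private): 12.99 + 3.34Q = 149.22 - 0.46Q → Q_m = 35.8500.
Social marginal benefit = demand − MEC = 133.33 - 1.77Q.
Set SMB = MC: 133.33 - 1.77Q = 12.99 + 3.34Q → Q* = 23.5499.
Between Q* and Q_m the wedge MC − SMB runs linearly from 0 to MEC(Q_m), so the loss is a triangle.
DWL = ½ × 12.3001 × 62.8535 = 386.5522.

DWL = 386.55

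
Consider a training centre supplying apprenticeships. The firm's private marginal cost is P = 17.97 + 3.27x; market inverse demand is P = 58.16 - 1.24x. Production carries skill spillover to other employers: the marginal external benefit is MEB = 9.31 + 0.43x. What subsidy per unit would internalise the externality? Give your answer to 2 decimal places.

subsidy = 14.53 per unit

Social marginal cost = private MC − MEB = 8.66 + 2.84x.
Set SMC = demand: 8.66 + 2.84x = 58.16 - 1.24x → x* = 12.1324.
The Pigouvian subsidy equals MEB at x*: 9.31 + 0.43×12.1324 = 14.5269.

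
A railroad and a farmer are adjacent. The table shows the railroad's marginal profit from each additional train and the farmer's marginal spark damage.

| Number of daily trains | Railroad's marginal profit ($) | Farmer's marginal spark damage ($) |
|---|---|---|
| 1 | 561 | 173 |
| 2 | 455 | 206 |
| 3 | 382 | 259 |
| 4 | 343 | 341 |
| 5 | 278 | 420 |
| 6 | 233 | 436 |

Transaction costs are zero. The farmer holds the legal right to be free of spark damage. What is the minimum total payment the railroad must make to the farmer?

$979

Efficient level: marginal profit ≥ marginal spark damage through level 4, so k* = 4.
With the farmer holding the right, the railroad must at least compensate total damage at k*: 173 + 206 + 259 + 341 = 979.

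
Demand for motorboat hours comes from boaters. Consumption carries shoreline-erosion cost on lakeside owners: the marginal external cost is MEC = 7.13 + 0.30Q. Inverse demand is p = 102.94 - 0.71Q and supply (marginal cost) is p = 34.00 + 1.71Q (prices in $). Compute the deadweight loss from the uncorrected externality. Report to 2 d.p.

Market equilibrium (private): 34.00 + 1.71Q = 102.94 - 0.71Q → Q_m = 28.4876.
Social marginal benefit = demand − MEC = 95.81 - 1.01Q.
Set SMB = MC: 95.81 - 1.01Q = 34.00 + 1.71Q → Q* = 22.7243.
The welfare-loss triangle has base |Q_m − Q*| and height MEC(Q_m) (the vertical gap between SMB and MC is zero at Q* and MEC at Q_m).
DWL = ½ × 5.7633 × 15.6763 = 45.1736.

DWL = $45.17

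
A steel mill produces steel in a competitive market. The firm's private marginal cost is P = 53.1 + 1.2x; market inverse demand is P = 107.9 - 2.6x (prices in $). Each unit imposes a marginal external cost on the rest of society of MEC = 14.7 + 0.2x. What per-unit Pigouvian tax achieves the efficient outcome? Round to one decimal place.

tax = $16.7 per unit

Social marginal cost = private MC + MEC = 67.8 + 1.4x.
Set SMC = demand: 67.8 + 1.4x = 107.9 - 2.6x → x* = 10.0250.
The Pigouvian tax equals MEC at x*: 14.7 + 0.2×10.0250 = 16.7050.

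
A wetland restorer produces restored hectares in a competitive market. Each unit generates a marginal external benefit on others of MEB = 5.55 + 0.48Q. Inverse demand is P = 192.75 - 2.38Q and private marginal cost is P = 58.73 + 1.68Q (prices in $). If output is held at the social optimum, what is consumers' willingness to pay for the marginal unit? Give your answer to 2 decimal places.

P = $99.96

Social marginal cost = private MC − MEB = 53.18 + 1.20Q.
Set SMC = demand: 53.18 + 1.20Q = 192.75 - 2.38Q → Q* = 38.9860.
Consumer price on the demand curve at Q*: 192.75 − 2.38×38.9860 = 99.9633.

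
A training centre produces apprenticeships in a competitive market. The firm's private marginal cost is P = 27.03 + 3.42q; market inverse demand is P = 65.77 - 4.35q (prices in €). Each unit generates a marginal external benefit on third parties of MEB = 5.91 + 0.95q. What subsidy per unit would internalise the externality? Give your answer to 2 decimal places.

Social marginal cost = private MC − MEB = 21.12 + 2.47q.
Set SMC = demand: 21.12 + 2.47q = 65.77 - 4.35q → q* = 6.5469.
The Pigouvian subsidy equals MEB at q*: 5.91 + 0.95×6.5469 = 12.1296.

subsidy = €12.13 per unit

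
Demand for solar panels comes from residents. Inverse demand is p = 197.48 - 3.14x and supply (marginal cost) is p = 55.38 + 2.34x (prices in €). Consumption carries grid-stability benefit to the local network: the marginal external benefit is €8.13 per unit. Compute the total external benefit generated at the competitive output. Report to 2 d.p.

€210.82

Market equilibrium (private): 55.38 + 2.34x = 197.48 - 3.14x → x_m = 25.9307.
Total external benefit = MEB × x_m = 8.13 × 25.9307 = 210.8166.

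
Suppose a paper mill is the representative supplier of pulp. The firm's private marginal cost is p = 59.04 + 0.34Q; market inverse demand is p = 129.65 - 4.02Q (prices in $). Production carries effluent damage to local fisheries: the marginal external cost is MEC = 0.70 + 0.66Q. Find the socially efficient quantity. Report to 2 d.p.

Q* = 13.93

Social marginal cost = private MC + MEC = 59.74 + Q.
Set SMC = demand: 59.74 + Q = 129.65 - 4.02Q → Q* = 13.9263.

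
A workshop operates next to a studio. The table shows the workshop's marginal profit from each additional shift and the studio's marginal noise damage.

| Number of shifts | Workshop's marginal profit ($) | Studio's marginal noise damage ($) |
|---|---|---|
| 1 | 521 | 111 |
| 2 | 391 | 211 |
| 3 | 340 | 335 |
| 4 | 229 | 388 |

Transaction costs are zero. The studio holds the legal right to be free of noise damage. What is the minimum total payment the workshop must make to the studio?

Efficient level: marginal profit ≥ marginal noise damage through level 3, so k* = 3.
With the studio holding the right, the workshop must at least compensate total damage at k*: 111 + 211 + 335 = 657.

$657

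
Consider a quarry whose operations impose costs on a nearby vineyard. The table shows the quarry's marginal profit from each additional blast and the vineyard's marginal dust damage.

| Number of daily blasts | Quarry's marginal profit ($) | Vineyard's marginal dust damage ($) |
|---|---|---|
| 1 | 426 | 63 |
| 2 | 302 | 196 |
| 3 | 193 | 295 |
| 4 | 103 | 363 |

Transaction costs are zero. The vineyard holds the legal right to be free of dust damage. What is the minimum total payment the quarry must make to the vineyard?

Efficient level: marginal profit ≥ marginal dust damage through level 2, so k* = 2.
With the vineyard holding the right, the quarry must at least compensate total damage at k*: 63 + 196 = 259.

$259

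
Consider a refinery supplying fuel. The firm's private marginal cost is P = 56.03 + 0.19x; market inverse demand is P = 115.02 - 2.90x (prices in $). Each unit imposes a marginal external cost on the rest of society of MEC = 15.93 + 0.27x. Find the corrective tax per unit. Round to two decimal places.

Social marginal cost = private MC + MEC = 71.96 + 0.46x.
Set SMC = demand: 71.96 + 0.46x = 115.02 - 2.90x → x* = 12.8155.
The Pigouvian tax equals MEC at x*: 15.93 + 0.27×12.8155 = 19.3902.

tax = $19.39 per unit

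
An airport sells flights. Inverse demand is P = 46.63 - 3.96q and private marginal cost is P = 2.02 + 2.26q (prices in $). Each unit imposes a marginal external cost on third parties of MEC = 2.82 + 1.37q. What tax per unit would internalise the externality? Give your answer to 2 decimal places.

Social marginal cost = private MC + MEC = 4.84 + 3.63q.
Set SMC = demand: 4.84 + 3.63q = 46.63 - 3.96q → q* = 5.5059.
The Pigouvian tax equals MEC at q*: 2.82 + 1.37×5.5059 = 10.3631.

tax = $10.36 per unit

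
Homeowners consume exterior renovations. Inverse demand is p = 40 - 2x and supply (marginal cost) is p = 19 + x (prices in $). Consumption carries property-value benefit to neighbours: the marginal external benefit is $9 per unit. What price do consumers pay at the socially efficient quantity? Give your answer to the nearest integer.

P = $20

Social marginal benefit = demand + MEB = 49 - 2x.
Set SMB = MC: 49 - 2x = 19 + x → x* = 10.0000.
Consumer price on the demand curve at x*: 40 − 2×10.0000 = 20.0000.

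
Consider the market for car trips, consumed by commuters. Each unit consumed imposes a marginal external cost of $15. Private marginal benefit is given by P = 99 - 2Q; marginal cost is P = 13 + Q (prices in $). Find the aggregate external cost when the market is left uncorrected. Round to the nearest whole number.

$430

Market equilibrium (private): 13 + Q = 99 - 2Q → Q_m = 28.6667.
Total external cost = MEC × Q_m = 15 × 28.6667 = 430.0005.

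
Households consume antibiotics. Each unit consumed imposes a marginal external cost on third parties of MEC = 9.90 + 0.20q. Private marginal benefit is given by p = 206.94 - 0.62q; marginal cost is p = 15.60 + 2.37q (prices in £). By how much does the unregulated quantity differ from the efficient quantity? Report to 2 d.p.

7.12 units

Market equilibrium (private): 15.60 + 2.37q = 206.94 - 0.62q → q_m = 63.9933.
Social marginal benefit = demand − MEC = 197.04 - 0.82q.
Set SMB = MC: 197.04 - 0.82q = 15.60 + 2.37q → q* = 56.8777.
Gap = |63.9933 − 56.8777| = 7.1156.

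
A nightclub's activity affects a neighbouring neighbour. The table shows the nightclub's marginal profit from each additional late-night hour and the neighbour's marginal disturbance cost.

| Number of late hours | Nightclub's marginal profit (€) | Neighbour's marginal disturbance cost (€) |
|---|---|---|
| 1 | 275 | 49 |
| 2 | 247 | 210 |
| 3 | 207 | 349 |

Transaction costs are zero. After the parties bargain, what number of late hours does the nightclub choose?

Bargaining reaches the level where marginal profit last exceeds marginal disturbance cost.
That holds through level 2 (247 ≥ 210) but not at 3 (207 < 349).

2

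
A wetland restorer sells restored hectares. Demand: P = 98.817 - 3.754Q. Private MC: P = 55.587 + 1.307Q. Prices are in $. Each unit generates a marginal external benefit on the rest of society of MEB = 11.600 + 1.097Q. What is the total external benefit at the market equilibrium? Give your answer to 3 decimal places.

$139.105

Market equilibrium (private): 55.587 + 1.307Q = 98.817 - 3.754Q → Q_m = 8.5418.
Total external benefit = ∫₀^{Q_m} (11.600 + 1.097Q) dQ = 11.600×8.5418 + ½×1.097×8.5418² = 139.1047.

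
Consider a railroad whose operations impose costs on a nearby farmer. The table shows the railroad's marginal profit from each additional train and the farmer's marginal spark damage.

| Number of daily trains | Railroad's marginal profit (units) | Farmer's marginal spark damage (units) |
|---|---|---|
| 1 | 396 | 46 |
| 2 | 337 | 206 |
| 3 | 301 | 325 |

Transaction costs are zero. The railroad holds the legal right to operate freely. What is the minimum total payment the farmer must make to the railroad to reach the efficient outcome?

Left alone the railroad would choose level 3 (marginal profit stays positive).
Efficient level: k* = 2 (marginal profit ≥ marginal spark damage through 2).
The farmer must at least cover the railroad's forgone profit from cutting 3→2: 301 = 301.

301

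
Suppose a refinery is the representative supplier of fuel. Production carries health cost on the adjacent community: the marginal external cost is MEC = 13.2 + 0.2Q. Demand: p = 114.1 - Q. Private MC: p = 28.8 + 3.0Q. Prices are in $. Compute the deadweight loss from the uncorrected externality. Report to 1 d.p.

DWL = $36.3

Market equilibrium (private): 28.8 + 3.0Q = 114.1 - Q → Q_m = 21.3250.
Social marginal cost = private MC + MEC = 42.0 + 3.2Q.
Set SMC = demand: 42.0 + 3.2Q = 114.1 - Q → Q* = 17.1667.
The welfare-loss triangle has base |Q_m − Q*| and height MEC(Q_m) (the vertical gap between SMC and demand is zero at Q* and MEC at Q_m).
DWL = ½ × 4.1583 × 17.4650 = 36.3124.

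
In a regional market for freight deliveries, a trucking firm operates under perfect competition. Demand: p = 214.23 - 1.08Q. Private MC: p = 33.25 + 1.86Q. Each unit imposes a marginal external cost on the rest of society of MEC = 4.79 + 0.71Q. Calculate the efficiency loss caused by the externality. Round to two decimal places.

Market equilibrium (private): 33.25 + 1.86Q = 214.23 - 1.08Q → Q_m = 61.5578.
Social marginal cost = private MC + MEC = 38.04 + 2.57Q.
Set SMC = demand: 38.04 + 2.57Q = 214.23 - 1.08Q → Q* = 48.2712.
Height of the DWL triangle at Q_m is SMC(Q_m) − demand(Q_m) = MEC(Q_m) = 48.4961.
DWL = ½ × 13.2866 × 48.4961 = 322.1741.

DWL = 322.17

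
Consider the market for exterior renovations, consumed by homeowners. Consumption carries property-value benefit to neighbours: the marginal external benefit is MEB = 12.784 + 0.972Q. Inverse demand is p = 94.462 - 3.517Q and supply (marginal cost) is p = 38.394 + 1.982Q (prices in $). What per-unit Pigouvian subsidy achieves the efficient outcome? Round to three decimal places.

subsidy = $27.567 per unit

Social marginal benefit = demand + MEB = 107.246 - 2.545Q.
Set SMB = MC: 107.246 - 2.545Q = 38.394 + 1.982Q → Q* = 15.2092.
The Pigouvian subsidy equals MEB at Q*: 12.784 + 0.972×15.2092 = 27.5673.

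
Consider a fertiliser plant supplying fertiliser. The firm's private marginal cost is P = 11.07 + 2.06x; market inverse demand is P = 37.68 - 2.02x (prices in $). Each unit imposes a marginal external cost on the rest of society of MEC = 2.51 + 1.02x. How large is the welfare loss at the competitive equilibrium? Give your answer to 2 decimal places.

DWL = $8.23

Market equilibrium (private): 11.07 + 2.06x = 37.68 - 2.02x → x_m = 6.5221.
Social marginal cost = private MC + MEC = 13.58 + 3.08x.
Set SMC = demand: 13.58 + 3.08x = 37.68 - 2.02x → x* = 4.7255.
The welfare-loss triangle has base |x_m − x*| and height MEC(x_m) (the vertical gap between SMC and demand is zero at x* and MEC at x_m).
DWL = ½ × 1.7966 × 9.1625 = 8.2307.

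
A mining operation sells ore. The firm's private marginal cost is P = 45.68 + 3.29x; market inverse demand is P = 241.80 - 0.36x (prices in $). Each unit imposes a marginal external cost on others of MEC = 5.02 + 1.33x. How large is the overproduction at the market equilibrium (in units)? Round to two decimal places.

Market equilibrium (private): 45.68 + 3.29x = 241.80 - 0.36x → x_m = 53.7315.
Social marginal cost = private MC + MEC = 50.70 + 4.62x.
Set SMC = demand: 50.70 + 4.62x = 241.80 - 0.36x → x* = 38.3735.
Gap = |53.7315 − 38.3735| = 15.3580.

15.36 units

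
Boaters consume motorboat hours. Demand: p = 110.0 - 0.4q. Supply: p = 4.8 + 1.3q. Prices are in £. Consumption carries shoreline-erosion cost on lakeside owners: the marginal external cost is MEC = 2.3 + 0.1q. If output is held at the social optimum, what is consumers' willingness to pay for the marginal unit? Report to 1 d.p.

P = £87.1

Social marginal benefit = demand − MEC = 107.7 - 0.5q.
Set SMB = MC: 107.7 - 0.5q = 4.8 + 1.3q → q* = 57.1667.
Consumer price on the demand curve at q*: 110.0 − 0.4×57.1667 = 87.1333.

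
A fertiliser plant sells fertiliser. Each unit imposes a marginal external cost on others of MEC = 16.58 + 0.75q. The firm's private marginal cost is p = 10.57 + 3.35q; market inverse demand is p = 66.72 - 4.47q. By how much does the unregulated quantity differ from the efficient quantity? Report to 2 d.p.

2.56 units

Market equilibrium (private): 10.57 + 3.35q = 66.72 - 4.47q → q_m = 7.1803.
Social marginal cost = private MC + MEC = 27.15 + 4.10q.
Set SMC = demand: 27.15 + 4.10q = 66.72 - 4.47q → q* = 4.6173.
Gap = |7.1803 − 4.6173| = 2.5630.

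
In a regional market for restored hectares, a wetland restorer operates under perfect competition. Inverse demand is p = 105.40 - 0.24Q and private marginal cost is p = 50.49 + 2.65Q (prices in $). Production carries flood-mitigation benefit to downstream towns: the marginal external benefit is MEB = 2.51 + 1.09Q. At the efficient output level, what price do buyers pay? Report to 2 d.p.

P = $97.74

Social marginal cost = private MC − MEB = 47.98 + 1.56Q.
Set SMC = demand: 47.98 + 1.56Q = 105.40 - 0.24Q → Q* = 31.9000.
Consumer price on the demand curve at Q*: 105.40 − 0.24×31.9000 = 97.7440.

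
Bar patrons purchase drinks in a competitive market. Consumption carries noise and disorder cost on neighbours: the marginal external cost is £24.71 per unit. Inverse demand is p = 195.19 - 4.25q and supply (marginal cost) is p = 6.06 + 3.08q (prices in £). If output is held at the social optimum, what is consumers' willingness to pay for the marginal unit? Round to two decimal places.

P = £99.86

Social marginal benefit = demand − MEC = 170.48 - 4.25q.
Set SMB = MC: 170.48 - 4.25q = 6.06 + 3.08q → q* = 22.4311.
Consumer price on the demand curve at q*: 195.19 − 4.25×22.4311 = 99.8578.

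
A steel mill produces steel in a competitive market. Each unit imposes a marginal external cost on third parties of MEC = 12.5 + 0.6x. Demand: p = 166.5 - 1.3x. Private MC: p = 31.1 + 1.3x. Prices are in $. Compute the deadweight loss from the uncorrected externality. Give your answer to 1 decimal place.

DWL = $299.0

Market equilibrium (private): 31.1 + 1.3x = 166.5 - 1.3x → x_m = 52.0769.
Social marginal cost = private MC + MEC = 43.6 + 1.9x.
Set SMC = demand: 43.6 + 1.9x = 166.5 - 1.3x → x* = 38.4063.
Between x* and x_m the wedge SMC − demand runs linearly from 0 to MEC(x_m), so the loss is a triangle.
DWL = ½ × 13.6706 × 43.7462 = 299.0184.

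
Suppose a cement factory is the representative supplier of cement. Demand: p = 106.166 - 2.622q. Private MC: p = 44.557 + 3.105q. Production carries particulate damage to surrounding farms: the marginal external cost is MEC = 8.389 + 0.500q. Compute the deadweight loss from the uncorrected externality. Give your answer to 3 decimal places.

Market equilibrium (private): 44.557 + 3.105q = 106.166 - 2.622q → q_m = 10.7576.
Social marginal cost = private MC + MEC = 52.946 + 3.605q.
Set SMC = demand: 52.946 + 3.605q = 106.166 - 2.622q → q* = 8.5467.
Between q* and q_m the wedge SMC − demand runs linearly from 0 to MEC(q_m), so the loss is a triangle.
DWL = ½ × 2.2109 × 13.7678 = 15.2196.

DWL = 15.220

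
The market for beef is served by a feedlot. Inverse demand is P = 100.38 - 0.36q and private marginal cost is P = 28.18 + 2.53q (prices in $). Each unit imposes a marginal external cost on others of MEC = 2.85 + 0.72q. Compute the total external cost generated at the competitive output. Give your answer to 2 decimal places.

$295.89

Market equilibrium (private): 28.18 + 2.53q = 100.38 - 0.36q → q_m = 24.9827.
Total external cost = ∫₀^{q_m} (2.85 + 0.72q) dq = 2.85×24.9827 + ½×0.72×24.9827² = 295.8894.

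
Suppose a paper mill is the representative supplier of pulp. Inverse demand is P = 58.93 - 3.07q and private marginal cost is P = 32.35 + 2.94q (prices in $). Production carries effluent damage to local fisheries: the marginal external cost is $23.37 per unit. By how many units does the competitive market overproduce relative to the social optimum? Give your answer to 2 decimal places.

Market equilibrium (private): 32.35 + 2.94q = 58.93 - 3.07q → q_m = 4.4226.
Social marginal cost = private MC + MEC = 55.72 + 2.94q.
Set SMC = demand: 55.72 + 2.94q = 58.93 - 3.07q → q* = 0.5341.
Gap = |4.4226 − 0.5341| = 3.8885.

3.89 units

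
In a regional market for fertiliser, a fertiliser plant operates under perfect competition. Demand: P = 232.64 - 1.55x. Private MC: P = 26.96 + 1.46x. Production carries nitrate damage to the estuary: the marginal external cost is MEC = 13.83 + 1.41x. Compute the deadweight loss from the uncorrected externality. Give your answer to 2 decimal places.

DWL = 1373.22

Market equilibrium (private): 26.96 + 1.46x = 232.64 - 1.55x → x_m = 68.3322.
Social marginal cost = private MC + MEC = 40.79 + 2.87x.
Set SMC = demand: 40.79 + 2.87x = 232.64 - 1.55x → x* = 43.4050.
The welfare-loss triangle has base |x_m − x*| and height MEC(x_m) (the vertical gap between SMC and demand is zero at x* and MEC at x_m).
DWL = ½ × 24.9272 × 110.1784 = 1373.2195.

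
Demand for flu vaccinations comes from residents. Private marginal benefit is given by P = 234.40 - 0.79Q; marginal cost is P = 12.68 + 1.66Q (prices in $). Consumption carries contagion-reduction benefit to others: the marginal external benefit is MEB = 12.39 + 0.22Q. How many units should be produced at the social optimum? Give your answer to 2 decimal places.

Q* = 104.98

Social marginal benefit = demand + MEB = 246.79 - 0.57Q.
Set SMB = MC: 246.79 - 0.57Q = 12.68 + 1.66Q → Q* = 104.9821.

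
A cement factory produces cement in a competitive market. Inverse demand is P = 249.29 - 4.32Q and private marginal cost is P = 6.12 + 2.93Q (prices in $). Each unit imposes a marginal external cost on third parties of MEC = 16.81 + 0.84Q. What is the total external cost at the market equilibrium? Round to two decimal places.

Market equilibrium (private): 6.12 + 2.93Q = 249.29 - 4.32Q → Q_m = 33.5407.
Total external cost = ∫₀^{Q_m} (16.81 + 0.84Q) dQ = 16.81×33.5407 + ½×0.84×33.5407² = 1036.3102.

$1036.31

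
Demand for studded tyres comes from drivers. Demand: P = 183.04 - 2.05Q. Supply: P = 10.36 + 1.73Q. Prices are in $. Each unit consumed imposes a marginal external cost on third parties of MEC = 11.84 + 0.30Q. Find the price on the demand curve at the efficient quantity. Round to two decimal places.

P = $102.23

Social marginal benefit = demand − MEC = 171.20 - 2.35Q.
Set SMB = MC: 171.20 - 2.35Q = 10.36 + 1.73Q → Q* = 39.4216.
Consumer price on the demand curve at Q*: 183.04 − 2.05×39.4216 = 102.2257.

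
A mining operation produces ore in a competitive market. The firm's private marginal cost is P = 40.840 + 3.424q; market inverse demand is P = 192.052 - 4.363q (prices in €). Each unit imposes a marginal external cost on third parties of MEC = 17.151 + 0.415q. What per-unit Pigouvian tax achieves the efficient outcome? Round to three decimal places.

Social marginal cost = private MC + MEC = 57.991 + 3.839q.
Set SMC = demand: 57.991 + 3.839q = 192.052 - 4.363q → q* = 16.3449.
The Pigouvian tax equals MEC at q*: 17.151 + 0.415×16.3449 = 23.9341.

tax = €23.934 per unit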